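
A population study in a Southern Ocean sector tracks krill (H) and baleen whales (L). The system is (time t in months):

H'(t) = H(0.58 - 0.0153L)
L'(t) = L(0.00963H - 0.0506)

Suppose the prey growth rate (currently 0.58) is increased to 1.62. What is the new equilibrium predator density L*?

L* ≈ 106

At the interior fixed point, setting dH/dt = 0 with H > 0 fixes L* = (prey growth rate)/(HL coefficient) — independent of the other coefficients.
With the change, L* = 1.62/0.0153 = 106; it rises from 37.9.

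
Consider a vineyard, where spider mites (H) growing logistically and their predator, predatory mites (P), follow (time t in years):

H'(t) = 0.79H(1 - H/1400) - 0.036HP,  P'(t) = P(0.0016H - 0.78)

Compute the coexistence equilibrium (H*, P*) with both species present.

H* ≈ 488, P* ≈ 14.3

From dP/dt = 0 with P > 0: 0.0016H* = 0.78, so H* = 488.
Substitute into dH/dt = 0: 0.79(1 - 488/1400) = 0.036P*.
The bracket is 0.652, giving P* = 0.515/0.036 = 14.3.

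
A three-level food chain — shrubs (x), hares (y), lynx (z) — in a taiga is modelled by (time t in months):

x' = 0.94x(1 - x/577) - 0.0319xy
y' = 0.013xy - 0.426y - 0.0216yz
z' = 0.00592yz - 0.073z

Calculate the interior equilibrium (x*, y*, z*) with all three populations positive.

From dz/dt = 0: 0.00592y* = 0.073, so y* = 12.3.
From dx/dt = 0: 0.94(1 - x*/577) = 0.0319·12.3, giving x* = 577·(1 - 0.418) = 336.
From dy/dt = 0: 0.013·336 - 0.426 = 0.0216z*, so z* = 3.94/0.0216 = 182.

x* ≈ 336, y* ≈ 12.3, z* ≈ 182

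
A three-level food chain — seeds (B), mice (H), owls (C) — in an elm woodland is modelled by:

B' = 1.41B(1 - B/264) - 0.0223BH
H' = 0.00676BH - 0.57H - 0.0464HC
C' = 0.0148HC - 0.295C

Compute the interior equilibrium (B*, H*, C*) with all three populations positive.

From dC/dt = 0: 0.0148H* = 0.295, so H* = 19.9.
From dB/dt = 0: 1.41(1 - B*/264) = 0.0223·19.9, giving B* = 264·(1 - 0.315) = 181.
From dH/dt = 0: 0.00676·181 - 0.57 = 0.0464C*, so C* = 0.652/0.0464 = 14.1.

B* ≈ 181, H* ≈ 19.9, C* ≈ 14.1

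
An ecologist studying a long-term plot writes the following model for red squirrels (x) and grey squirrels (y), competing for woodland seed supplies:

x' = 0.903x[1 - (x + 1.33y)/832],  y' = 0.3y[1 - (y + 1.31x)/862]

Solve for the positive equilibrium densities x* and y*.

Setting both brackets to zero gives the nullclines x + 1.33y = 832 and 1.31x + y = 862.
Substituting y = 862 - 1.31x into the first: x(1 - 1.33·1.31) = 832 - 1.33·862.
So x* = -314/-0.742 = 424, and then y* = 862 - 1.31·424 = 307.

x* ≈ 424, y* ≈ 307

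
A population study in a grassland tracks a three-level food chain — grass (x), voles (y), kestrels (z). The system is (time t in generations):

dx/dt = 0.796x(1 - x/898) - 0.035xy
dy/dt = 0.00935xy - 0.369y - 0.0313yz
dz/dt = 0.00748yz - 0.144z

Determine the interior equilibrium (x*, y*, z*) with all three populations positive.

From dz/dt = 0: 0.00748y* = 0.144, so y* = 19.3.
From dx/dt = 0: 0.796(1 - x*/898) = 0.035·19.3, giving x* = 898·(1 - 0.846) = 138.
From dy/dt = 0: 0.00935·138 - 0.369 = 0.0313z*, so z* = 0.92/0.0313 = 29.4.

x* ≈ 138, y* ≈ 19.3, z* ≈ 29.4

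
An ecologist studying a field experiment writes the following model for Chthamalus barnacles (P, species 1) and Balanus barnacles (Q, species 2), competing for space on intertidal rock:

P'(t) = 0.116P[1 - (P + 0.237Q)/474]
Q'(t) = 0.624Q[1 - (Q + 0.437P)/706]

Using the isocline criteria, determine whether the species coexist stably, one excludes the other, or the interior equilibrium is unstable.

Compare the nullcline intercepts: K1/α12 = 474/0.237 = 2000 > K2 = 706; K2/α21 = 706/0.437 = 1620 > K1 = 474.
Since both inequalities hold, each species can invade when rare, so the interior equilibrium is stable.

stable coexistence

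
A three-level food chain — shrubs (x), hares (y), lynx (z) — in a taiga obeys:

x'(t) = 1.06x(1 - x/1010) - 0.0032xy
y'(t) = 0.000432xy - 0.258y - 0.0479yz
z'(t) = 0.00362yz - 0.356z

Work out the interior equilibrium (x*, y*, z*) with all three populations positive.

From dz/dt = 0: 0.00362y* = 0.356, so y* = 98.3.
From dx/dt = 0: 1.06(1 - x*/1010) = 0.0032·98.3, giving x* = 1010·(1 - 0.297) = 710.
From dy/dt = 0: 0.000432·710 - 0.258 = 0.0479z*, so z* = 0.0488/0.0479 = 1.02.

x* ≈ 710, y* ≈ 98.3, z* ≈ 1.02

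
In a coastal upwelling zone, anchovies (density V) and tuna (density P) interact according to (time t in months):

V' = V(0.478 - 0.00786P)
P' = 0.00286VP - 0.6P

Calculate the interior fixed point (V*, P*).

V* ≈ 210, P* ≈ 60.8

Set dP/dt = 0 with P > 0: 0.00286V - 0.6 = 0, so V* = 0.6/0.00286 = 210.
Set dV/dt = 0 with V > 0: 0.478 - 0.00786P = 0, so P* = 0.478/0.00786 = 60.8.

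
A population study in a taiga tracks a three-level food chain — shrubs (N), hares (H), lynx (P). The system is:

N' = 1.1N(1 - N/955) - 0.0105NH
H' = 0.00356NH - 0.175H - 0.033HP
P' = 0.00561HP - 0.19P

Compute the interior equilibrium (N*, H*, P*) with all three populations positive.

N* ≈ 646, H* ≈ 33.9, P* ≈ 64.4

From dP/dt = 0: 0.00561H* = 0.19, so H* = 33.9.
From dN/dt = 0: 1.1(1 - N*/955) = 0.0105·33.9, giving N* = 955·(1 - 0.323) = 646.
From dH/dt = 0: 0.00356·646 - 0.175 = 0.033P*, so P* = 2.13/0.033 = 64.4.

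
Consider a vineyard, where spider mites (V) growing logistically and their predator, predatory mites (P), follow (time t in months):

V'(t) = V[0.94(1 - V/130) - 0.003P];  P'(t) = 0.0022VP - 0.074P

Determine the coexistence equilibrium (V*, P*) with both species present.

V* ≈ 33.6, P* ≈ 232

From dP/dt = 0 with P > 0: 0.0022V* = 0.074, so V* = 33.6.
Substitute into dV/dt = 0: 0.94(1 - 33.6/130) = 0.003P*.
The bracket is 0.741, giving P* = 0.697/0.003 = 232.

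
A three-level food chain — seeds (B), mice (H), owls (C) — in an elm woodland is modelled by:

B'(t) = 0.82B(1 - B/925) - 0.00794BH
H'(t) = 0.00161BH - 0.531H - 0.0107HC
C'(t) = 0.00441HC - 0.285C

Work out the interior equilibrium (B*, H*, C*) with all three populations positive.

B* ≈ 346, H* ≈ 64.6, C* ≈ 2.46

From dC/dt = 0: 0.00441H* = 0.285, so H* = 64.6.
From dB/dt = 0: 0.82(1 - B*/925) = 0.00794·64.6, giving B* = 925·(1 - 0.626) = 346.
From dH/dt = 0: 0.00161·346 - 0.531 = 0.0107C*, so C* = 0.0263/0.0107 = 2.46.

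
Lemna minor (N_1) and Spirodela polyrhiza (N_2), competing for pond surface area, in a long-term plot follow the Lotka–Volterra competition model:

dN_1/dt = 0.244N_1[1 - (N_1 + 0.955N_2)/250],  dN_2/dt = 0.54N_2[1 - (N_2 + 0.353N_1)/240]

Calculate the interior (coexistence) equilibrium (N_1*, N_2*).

N_1* ≈ 31.4, N_2* ≈ 229

Setting both brackets to zero gives the nullclines N_1 + 0.955N_2 = 250 and 0.353N_1 + N_2 = 240.
Substituting N_2 = 240 - 0.353N_1 into the first: N_1(1 - 0.955·0.353) = 250 - 0.955·240.
So N_1* = 20.8/0.663 = 31.4, and then N_2* = 240 - 0.353·31.4 = 229.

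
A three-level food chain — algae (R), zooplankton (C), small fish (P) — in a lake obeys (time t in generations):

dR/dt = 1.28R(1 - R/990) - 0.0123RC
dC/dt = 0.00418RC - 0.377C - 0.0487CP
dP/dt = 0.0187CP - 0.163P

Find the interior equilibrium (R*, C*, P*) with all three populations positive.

R* ≈ 907, C* ≈ 8.72, P* ≈ 70.1

From dP/dt = 0: 0.0187C* = 0.163, so C* = 8.72.
From dR/dt = 0: 1.28(1 - R*/990) = 0.0123·8.72, giving R* = 990·(1 - 0.0838) = 907.
From dC/dt = 0: 0.00418·907 - 0.377 = 0.0487P*, so P* = 3.41/0.0487 = 70.1.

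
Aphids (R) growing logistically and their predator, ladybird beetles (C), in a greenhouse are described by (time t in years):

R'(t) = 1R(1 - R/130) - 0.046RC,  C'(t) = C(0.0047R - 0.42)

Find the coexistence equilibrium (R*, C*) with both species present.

R* ≈ 89.4, C* ≈ 6.8

From dC/dt = 0 with C > 0: 0.0047R* = 0.42, so R* = 89.4.
Substitute into dR/dt = 0: 1(1 - 89.4/130) = 0.046C*.
The bracket is 0.313, giving C* = 0.313/0.046 = 6.8.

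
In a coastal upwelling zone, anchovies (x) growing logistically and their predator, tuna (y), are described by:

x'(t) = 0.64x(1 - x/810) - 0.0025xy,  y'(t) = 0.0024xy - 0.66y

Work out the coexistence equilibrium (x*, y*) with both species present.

From dy/dt = 0 with y > 0: 0.0024x* = 0.66, so x* = 275.
Substitute into dx/dt = 0: 0.64(1 - 275/810) = 0.0025y*.
The bracket is 0.66, giving y* = 0.423/0.0025 = 169.

x* ≈ 275, y* ≈ 169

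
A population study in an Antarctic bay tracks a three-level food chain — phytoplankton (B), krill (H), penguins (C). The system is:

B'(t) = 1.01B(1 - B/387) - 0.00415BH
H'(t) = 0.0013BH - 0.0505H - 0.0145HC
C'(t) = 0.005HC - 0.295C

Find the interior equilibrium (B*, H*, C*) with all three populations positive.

B* ≈ 293, H* ≈ 59, C* ≈ 22.8

From dC/dt = 0: 0.005H* = 0.295, so H* = 59.
From dB/dt = 0: 1.01(1 - B*/387) = 0.00415·59, giving B* = 387·(1 - 0.242) = 293.
From dH/dt = 0: 0.0013·293 - 0.0505 = 0.0145C*, so C* = 0.331/0.0145 = 22.8.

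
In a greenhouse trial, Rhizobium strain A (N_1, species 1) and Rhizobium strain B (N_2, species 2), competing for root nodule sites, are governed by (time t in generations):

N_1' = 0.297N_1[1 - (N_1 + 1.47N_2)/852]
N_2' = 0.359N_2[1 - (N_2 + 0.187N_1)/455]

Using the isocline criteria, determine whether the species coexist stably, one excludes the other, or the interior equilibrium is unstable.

stable coexistence

Compare the nullcline intercepts: K1/α12 = 852/1.47 = 580 > K2 = 455; K2/α21 = 455/0.187 = 2430 > K1 = 852.
Since both inequalities hold, each species can invade when rare, so the interior equilibrium is stable.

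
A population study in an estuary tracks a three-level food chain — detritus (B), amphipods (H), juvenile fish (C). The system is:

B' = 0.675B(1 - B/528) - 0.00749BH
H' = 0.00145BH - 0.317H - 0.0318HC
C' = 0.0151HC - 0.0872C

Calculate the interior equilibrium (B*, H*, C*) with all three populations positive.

From dC/dt = 0: 0.0151H* = 0.0872, so H* = 5.77.
From dB/dt = 0: 0.675(1 - B*/528) = 0.00749·5.77, giving B* = 528·(1 - 0.0641) = 494.
From dH/dt = 0: 0.00145·494 - 0.317 = 0.0318C*, so C* = 0.4/0.0318 = 12.6.

B* ≈ 494, H* ≈ 5.77, C* ≈ 12.6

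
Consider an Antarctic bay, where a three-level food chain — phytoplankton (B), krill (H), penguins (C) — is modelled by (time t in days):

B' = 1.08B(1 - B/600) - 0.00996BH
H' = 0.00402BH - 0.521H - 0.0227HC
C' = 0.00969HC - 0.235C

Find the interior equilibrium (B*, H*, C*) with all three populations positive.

B* ≈ 466, H* ≈ 24.3, C* ≈ 59.5

From dC/dt = 0: 0.00969H* = 0.235, so H* = 24.3.
From dB/dt = 0: 1.08(1 - B*/600) = 0.00996·24.3, giving B* = 600·(1 - 0.224) = 466.
From dH/dt = 0: 0.00402·466 - 0.521 = 0.0227C*, so C* = 1.35/0.0227 = 59.5.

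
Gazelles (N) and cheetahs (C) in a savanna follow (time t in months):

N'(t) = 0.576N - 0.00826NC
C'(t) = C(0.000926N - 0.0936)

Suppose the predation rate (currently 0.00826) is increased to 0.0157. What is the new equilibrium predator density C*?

At the interior fixed point, setting dN/dt = 0 with N > 0 fixes C* = (prey growth rate)/(NC coefficient) — independent of the other coefficients.
With the change, C* = 0.576/0.0157 = 36.7; it falls from 69.7.

C* ≈ 36.7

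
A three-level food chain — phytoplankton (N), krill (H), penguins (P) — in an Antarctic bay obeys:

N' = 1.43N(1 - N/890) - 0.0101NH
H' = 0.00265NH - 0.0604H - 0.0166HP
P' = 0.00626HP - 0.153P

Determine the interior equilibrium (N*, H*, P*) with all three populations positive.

N* ≈ 736, H* ≈ 24.4, P* ≈ 114

From dP/dt = 0: 0.00626H* = 0.153, so H* = 24.4.
From dN/dt = 0: 1.43(1 - N*/890) = 0.0101·24.4, giving N* = 890·(1 - 0.173) = 736.
From dH/dt = 0: 0.00265·736 - 0.0604 = 0.0166P*, so P* = 1.89/0.0166 = 114.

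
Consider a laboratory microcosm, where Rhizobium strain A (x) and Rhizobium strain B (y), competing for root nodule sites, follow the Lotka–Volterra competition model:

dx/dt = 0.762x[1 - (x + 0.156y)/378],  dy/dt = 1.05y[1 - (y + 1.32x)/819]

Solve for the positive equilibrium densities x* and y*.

x* ≈ 315, y* ≈ 403

Setting both brackets to zero gives the nullclines x + 0.156y = 378 and 1.32x + y = 819.
Substituting y = 819 - 1.32x into the first: x(1 - 0.156·1.32) = 378 - 0.156·819.
So x* = 250/0.794 = 315, and then y* = 819 - 1.32·315 = 403.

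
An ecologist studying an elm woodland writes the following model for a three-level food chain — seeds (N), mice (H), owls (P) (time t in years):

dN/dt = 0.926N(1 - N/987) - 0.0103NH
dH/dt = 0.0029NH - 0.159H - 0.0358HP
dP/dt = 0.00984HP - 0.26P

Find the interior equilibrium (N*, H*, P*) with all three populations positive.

From dP/dt = 0: 0.00984H* = 0.26, so H* = 26.4.
From dN/dt = 0: 0.926(1 - N*/987) = 0.0103·26.4, giving N* = 987·(1 - 0.294) = 697.
From dH/dt = 0: 0.0029·697 - 0.159 = 0.0358P*, so P* = 1.86/0.0358 = 52.

N* ≈ 697, H* ≈ 26.4, P* ≈ 52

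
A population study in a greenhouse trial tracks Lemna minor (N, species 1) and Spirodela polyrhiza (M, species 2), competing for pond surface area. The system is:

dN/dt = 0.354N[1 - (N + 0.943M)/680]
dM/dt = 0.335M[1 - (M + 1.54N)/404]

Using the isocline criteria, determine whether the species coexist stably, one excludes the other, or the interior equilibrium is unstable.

Compare the nullcline intercepts: K1/α12 = 680/0.943 = 721 > K2 = 404; K2/α21 = 404/1.54 = 262 < K1 = 680.
Since the inequalities point opposite ways, species 1 can invade but species 2 cannot.

species 1 excludes species 2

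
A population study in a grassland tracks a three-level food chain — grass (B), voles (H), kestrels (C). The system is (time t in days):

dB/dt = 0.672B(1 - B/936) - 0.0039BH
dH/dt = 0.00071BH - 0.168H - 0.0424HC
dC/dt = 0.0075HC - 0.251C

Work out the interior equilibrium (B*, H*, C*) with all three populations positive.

B* ≈ 754, H* ≈ 33.5, C* ≈ 8.67

From dC/dt = 0: 0.0075H* = 0.251, so H* = 33.5.
From dB/dt = 0: 0.672(1 - B*/936) = 0.0039·33.5, giving B* = 936·(1 - 0.194) = 754.
From dH/dt = 0: 0.00071·754 - 0.168 = 0.0424C*, so C* = 0.367/0.0424 = 8.67.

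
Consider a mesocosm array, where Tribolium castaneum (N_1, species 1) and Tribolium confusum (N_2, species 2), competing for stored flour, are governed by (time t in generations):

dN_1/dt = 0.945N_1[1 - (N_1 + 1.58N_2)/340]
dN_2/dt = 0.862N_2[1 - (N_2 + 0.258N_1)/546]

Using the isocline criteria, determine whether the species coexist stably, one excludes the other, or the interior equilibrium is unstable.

species 2 excludes species 1

Compare the nullcline intercepts: K1/α12 = 340/1.58 = 215 < K2 = 546; K2/α21 = 546/0.258 = 2120 > K1 = 340.
Since the inequalities point opposite ways, species 2 can invade but species 1 cannot.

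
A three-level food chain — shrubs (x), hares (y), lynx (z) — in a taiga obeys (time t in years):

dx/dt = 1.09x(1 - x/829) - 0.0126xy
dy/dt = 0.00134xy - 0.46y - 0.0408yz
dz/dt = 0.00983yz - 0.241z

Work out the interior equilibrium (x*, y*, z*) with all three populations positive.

x* ≈ 594, y* ≈ 24.5, z* ≈ 8.24

From dz/dt = 0: 0.00983y* = 0.241, so y* = 24.5.
From dx/dt = 0: 1.09(1 - x*/829) = 0.0126·24.5, giving x* = 829·(1 - 0.283) = 594.
From dy/dt = 0: 0.00134·594 - 0.46 = 0.0408z*, so z* = 0.336/0.0408 = 8.24.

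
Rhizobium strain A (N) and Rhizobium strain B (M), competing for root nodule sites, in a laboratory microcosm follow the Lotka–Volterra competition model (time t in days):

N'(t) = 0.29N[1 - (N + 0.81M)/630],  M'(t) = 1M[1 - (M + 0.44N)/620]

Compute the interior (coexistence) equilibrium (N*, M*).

Setting both brackets to zero gives the nullclines N + 0.81M = 630 and 0.44N + M = 620.
Substituting M = 620 - 0.44N into the first: N(1 - 0.81·0.44) = 630 - 0.81·620.
So N* = 128/0.644 = 199, and then M* = 620 - 0.44·199 = 533.

N* ≈ 199, M* ≈ 533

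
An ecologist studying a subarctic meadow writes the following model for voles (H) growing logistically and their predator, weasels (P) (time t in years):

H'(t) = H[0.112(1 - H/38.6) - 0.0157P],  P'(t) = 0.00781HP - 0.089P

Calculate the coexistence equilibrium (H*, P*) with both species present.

From dP/dt = 0 with P > 0: 0.00781H* = 0.089, so H* = 11.4.
Substitute into dH/dt = 0: 0.112(1 - 11.4/38.6) = 0.0157P*.
The bracket is 0.705, giving P* = 0.0789/0.0157 = 5.03.

H* ≈ 11.4, P* ≈ 5.03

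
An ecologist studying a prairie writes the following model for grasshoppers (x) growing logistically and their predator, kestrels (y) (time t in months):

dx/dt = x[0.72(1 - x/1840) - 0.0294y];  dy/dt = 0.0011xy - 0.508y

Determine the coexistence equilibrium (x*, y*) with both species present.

From dy/dt = 0 with y > 0: 0.0011x* = 0.508, so x* = 462.
Substitute into dx/dt = 0: 0.72(1 - 462/1840) = 0.0294y*.
The bracket is 0.749, giving y* = 0.539/0.0294 = 18.3.

x* ≈ 462, y* ≈ 18.3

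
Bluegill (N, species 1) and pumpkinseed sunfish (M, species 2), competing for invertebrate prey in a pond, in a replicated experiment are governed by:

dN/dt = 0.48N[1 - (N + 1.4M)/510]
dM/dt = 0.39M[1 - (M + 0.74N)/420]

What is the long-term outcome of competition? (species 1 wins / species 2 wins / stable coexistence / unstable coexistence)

species 2 excludes species 1

Compare the nullcline intercepts: K1/α12 = 510/1.4 = 364 < K2 = 420; K2/α21 = 420/0.74 = 568 > K1 = 510.
Since the inequalities point opposite ways, species 2 can invade but species 1 cannot.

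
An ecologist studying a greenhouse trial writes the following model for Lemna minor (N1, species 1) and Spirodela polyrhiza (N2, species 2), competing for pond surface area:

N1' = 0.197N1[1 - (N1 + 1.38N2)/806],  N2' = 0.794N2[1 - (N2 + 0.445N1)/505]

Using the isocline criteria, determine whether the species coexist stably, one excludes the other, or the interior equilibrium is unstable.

stable coexistence

Compare the nullcline intercepts: K1/α12 = 806/1.38 = 584 > K2 = 505; K2/α21 = 505/0.445 = 1130 > K1 = 806.
Since both inequalities hold, each species can invade when rare, so the interior equilibrium is stable.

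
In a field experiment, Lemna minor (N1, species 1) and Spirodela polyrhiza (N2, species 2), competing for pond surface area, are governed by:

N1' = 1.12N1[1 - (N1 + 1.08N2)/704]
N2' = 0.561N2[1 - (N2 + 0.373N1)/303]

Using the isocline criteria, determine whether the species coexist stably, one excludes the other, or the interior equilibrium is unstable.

stable coexistence

Compare the nullcline intercepts: K1/α12 = 704/1.08 = 652 > K2 = 303; K2/α21 = 303/0.373 = 812 > K1 = 704.
Since both inequalities hold, each species can invade when rare, so the interior equilibrium is stable.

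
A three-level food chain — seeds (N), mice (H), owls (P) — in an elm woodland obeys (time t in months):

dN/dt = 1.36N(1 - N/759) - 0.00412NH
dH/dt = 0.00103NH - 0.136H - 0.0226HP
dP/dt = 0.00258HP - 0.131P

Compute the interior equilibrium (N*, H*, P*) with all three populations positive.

From dP/dt = 0: 0.00258H* = 0.131, so H* = 50.8.
From dN/dt = 0: 1.36(1 - N*/759) = 0.00412·50.8, giving N* = 759·(1 - 0.154) = 642.
From dH/dt = 0: 0.00103·642 - 0.136 = 0.0226P*, so P* = 0.526/0.0226 = 23.3.

N* ≈ 642, H* ≈ 50.8, P* ≈ 23.3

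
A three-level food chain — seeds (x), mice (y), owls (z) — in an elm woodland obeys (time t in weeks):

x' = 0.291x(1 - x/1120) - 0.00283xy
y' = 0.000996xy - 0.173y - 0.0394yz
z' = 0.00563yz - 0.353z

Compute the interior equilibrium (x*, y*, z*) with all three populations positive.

From dz/dt = 0: 0.00563y* = 0.353, so y* = 62.7.
From dx/dt = 0: 0.291(1 - x*/1120) = 0.00283·62.7, giving x* = 1120·(1 - 0.61) = 437.
From dy/dt = 0: 0.000996·437 - 0.173 = 0.0394z*, so z* = 0.262/0.0394 = 6.66.

x* ≈ 437, y* ≈ 62.7, z* ≈ 6.66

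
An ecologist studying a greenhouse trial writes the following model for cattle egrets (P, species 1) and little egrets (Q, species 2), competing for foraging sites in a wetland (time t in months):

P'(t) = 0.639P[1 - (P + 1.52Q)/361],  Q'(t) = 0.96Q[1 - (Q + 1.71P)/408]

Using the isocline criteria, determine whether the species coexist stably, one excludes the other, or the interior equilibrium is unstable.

Compare the nullcline intercepts: K1/α12 = 361/1.52 = 238 < K2 = 408; K2/α21 = 408/1.71 = 239 < K1 = 361.
Since both are reversed, neither can invade when rare; the interior point is a saddle.

unstable coexistence (outcome depends on initial conditions)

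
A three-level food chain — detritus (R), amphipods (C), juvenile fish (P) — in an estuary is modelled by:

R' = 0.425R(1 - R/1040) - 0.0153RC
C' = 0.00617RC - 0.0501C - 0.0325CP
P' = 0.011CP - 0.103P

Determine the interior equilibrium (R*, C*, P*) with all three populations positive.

R* ≈ 689, C* ≈ 9.36, P* ≈ 129

From dP/dt = 0: 0.011C* = 0.103, so C* = 9.36.
From dR/dt = 0: 0.425(1 - R*/1040) = 0.0153·9.36, giving R* = 1040·(1 - 0.337) = 689.
From dC/dt = 0: 0.00617·689 - 0.0501 = 0.0325P*, so P* = 4.2/0.0325 = 129.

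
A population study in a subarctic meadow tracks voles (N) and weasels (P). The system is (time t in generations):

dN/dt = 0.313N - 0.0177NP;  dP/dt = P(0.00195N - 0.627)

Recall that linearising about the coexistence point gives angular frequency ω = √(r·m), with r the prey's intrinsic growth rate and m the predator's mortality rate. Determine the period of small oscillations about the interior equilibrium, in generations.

T ≈ 14.2 generations

Here r = 0.313 and m = 0.627, so r·m = 0.196.
ω = √0.196 = 0.443 per generation, hence T = 2π/ω ≈ 14.2 generations.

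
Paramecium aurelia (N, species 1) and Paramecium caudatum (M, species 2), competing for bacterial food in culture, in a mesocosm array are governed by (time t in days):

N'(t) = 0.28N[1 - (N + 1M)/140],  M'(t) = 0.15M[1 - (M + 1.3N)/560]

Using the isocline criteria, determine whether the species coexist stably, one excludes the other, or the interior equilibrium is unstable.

Compare the nullcline intercepts: K1/α12 = 140/1 = 140 < K2 = 560; K2/α21 = 560/1.3 = 431 > K1 = 140.
Since the inequalities point opposite ways, species 2 can invade but species 1 cannot.

species 2 excludes species 1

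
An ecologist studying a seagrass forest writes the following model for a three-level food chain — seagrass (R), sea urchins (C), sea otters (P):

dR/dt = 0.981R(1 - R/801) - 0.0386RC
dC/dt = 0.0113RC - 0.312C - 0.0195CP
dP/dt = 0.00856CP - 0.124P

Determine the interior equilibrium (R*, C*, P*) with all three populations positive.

R* ≈ 344, C* ≈ 14.5, P* ≈ 184

From dP/dt = 0: 0.00856C* = 0.124, so C* = 14.5.
From dR/dt = 0: 0.981(1 - R*/801) = 0.0386·14.5, giving R* = 801·(1 - 0.57) = 344.
From dC/dt = 0: 0.0113·344 - 0.312 = 0.0195P*, so P* = 3.58/0.0195 = 184.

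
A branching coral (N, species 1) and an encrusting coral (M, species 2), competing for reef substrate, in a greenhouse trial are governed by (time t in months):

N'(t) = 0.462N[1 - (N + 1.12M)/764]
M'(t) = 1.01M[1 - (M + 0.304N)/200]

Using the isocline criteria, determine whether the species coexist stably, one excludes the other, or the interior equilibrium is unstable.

species 1 excludes species 2

Compare the nullcline intercepts: K1/α12 = 764/1.12 = 682 > K2 = 200; K2/α21 = 200/0.304 = 658 < K1 = 764.
Since the inequalities point opposite ways, species 1 can invade but species 2 cannot.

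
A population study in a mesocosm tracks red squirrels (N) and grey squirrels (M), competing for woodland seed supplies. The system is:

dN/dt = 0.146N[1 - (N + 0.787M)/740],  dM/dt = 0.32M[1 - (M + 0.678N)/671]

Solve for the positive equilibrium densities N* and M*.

N* ≈ 454, M* ≈ 363

Setting both brackets to zero gives the nullclines N + 0.787M = 740 and 0.678N + M = 671.
Substituting M = 671 - 0.678N into the first: N(1 - 0.787·0.678) = 740 - 0.787·671.
So N* = 212/0.466 = 454, and then M* = 671 - 0.678·454 = 363.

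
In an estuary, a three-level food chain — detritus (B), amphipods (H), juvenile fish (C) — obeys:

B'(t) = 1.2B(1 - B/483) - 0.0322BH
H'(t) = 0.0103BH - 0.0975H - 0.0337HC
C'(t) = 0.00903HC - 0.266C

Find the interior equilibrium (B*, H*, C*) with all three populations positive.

B* ≈ 101, H* ≈ 29.5, C* ≈ 28

From dC/dt = 0: 0.00903H* = 0.266, so H* = 29.5.
From dB/dt = 0: 1.2(1 - B*/483) = 0.0322·29.5, giving B* = 483·(1 - 0.79) = 101.
From dH/dt = 0: 0.0103·101 - 0.0975 = 0.0337C*, so C* = 0.945/0.0337 = 28.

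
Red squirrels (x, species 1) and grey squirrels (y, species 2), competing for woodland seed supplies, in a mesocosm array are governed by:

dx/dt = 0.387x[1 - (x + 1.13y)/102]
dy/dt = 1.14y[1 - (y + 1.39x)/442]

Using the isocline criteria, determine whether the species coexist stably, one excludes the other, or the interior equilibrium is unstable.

species 2 excludes species 1

Compare the nullcline intercepts: K1/α12 = 102/1.13 = 90.3 < K2 = 442; K2/α21 = 442/1.39 = 318 > K1 = 102.
Since the inequalities point opposite ways, species 2 can invade but species 1 cannot.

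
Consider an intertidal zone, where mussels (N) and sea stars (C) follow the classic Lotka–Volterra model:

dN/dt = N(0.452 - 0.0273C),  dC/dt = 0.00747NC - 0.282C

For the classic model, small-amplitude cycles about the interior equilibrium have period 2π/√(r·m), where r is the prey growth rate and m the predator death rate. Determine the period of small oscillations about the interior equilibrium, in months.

T ≈ 17.6 months

Here r = 0.452 and m = 0.282, so r·m = 0.127.
ω = √0.127 = 0.357 per month, hence T = 2π/ω ≈ 17.6 months.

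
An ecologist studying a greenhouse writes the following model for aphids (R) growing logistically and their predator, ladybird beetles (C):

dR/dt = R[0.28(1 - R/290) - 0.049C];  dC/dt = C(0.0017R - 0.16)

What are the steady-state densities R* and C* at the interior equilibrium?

From dC/dt = 0 with C > 0: 0.0017R* = 0.16, so R* = 94.1.
Substitute into dR/dt = 0: 0.28(1 - 94.1/290) = 0.049C*.
The bracket is 0.675, giving C* = 0.189/0.049 = 3.86.

R* ≈ 94.1, C* ≈ 3.86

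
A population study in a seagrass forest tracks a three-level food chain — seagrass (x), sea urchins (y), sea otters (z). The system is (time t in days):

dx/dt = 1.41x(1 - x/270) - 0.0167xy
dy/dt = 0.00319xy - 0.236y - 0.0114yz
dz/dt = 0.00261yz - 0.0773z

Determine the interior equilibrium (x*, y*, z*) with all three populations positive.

From dz/dt = 0: 0.00261y* = 0.0773, so y* = 29.6.
From dx/dt = 0: 1.41(1 - x*/270) = 0.0167·29.6, giving x* = 270·(1 - 0.351) = 175.
From dy/dt = 0: 0.00319·175 - 0.236 = 0.0114z*, so z* = 0.323/0.0114 = 28.3.

x* ≈ 175, y* ≈ 29.6, z* ≈ 28.3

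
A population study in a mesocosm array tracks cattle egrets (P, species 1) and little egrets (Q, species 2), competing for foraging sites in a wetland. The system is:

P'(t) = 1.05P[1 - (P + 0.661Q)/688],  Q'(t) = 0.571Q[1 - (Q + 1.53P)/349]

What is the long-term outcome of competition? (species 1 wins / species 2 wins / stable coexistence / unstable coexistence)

Compare the nullcline intercepts: K1/α12 = 688/0.661 = 1040 > K2 = 349; K2/α21 = 349/1.53 = 228 < K1 = 688.
Since the inequalities point opposite ways, species 1 can invade but species 2 cannot.

species 1 excludes species 2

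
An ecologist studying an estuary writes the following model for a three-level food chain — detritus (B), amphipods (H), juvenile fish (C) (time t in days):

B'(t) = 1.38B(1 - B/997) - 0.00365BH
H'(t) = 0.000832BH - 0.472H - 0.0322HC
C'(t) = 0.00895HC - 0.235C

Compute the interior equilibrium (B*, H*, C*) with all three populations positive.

From dC/dt = 0: 0.00895H* = 0.235, so H* = 26.3.
From dB/dt = 0: 1.38(1 - B*/997) = 0.00365·26.3, giving B* = 997·(1 - 0.0694) = 928.
From dH/dt = 0: 0.000832·928 - 0.472 = 0.0322C*, so C* = 0.3/0.0322 = 9.31.

B* ≈ 928, H* ≈ 26.3, C* ≈ 9.31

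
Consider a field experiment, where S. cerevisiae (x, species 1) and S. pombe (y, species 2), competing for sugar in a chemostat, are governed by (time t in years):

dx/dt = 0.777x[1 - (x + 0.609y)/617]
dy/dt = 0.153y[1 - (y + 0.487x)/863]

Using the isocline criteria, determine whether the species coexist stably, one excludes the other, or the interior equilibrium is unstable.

stable coexistence

Compare the nullcline intercepts: K1/α12 = 617/0.609 = 1010 > K2 = 863; K2/α21 = 863/0.487 = 1770 > K1 = 617.
Since both inequalities hold, each species can invade when rare, so the interior equilibrium is stable.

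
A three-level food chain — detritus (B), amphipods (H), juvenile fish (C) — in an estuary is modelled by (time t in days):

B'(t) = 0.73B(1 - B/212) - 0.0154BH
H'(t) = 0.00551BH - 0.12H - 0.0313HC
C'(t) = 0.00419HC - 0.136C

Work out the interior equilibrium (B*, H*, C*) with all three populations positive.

B* ≈ 66.8, H* ≈ 32.5, C* ≈ 7.93

From dC/dt = 0: 0.00419H* = 0.136, so H* = 32.5.
From dB/dt = 0: 0.73(1 - B*/212) = 0.0154·32.5, giving B* = 212·(1 - 0.685) = 66.8.
From dH/dt = 0: 0.00551·66.8 - 0.12 = 0.0313C*, so C* = 0.248/0.0313 = 7.93.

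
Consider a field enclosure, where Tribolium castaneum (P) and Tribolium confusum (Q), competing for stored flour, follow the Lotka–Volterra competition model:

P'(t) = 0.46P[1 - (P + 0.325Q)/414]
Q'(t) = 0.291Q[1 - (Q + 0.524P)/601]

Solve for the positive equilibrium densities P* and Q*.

Setting both brackets to zero gives the nullclines P + 0.325Q = 414 and 0.524P + Q = 601.
Substituting Q = 601 - 0.524P into the first: P(1 - 0.325·0.524) = 414 - 0.325·601.
So P* = 219/0.83 = 264, and then Q* = 601 - 0.524·264 = 463.

P* ≈ 264, Q* ≈ 463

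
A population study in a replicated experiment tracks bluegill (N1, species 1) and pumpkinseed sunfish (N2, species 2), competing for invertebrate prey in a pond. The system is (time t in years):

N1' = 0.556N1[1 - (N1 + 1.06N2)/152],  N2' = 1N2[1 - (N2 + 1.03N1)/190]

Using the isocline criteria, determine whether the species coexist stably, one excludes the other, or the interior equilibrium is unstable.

species 2 excludes species 1

Compare the nullcline intercepts: K1/α12 = 152/1.06 = 143 < K2 = 190; K2/α21 = 190/1.03 = 184 > K1 = 152.
Since the inequalities point opposite ways, species 2 can invade but species 1 cannot.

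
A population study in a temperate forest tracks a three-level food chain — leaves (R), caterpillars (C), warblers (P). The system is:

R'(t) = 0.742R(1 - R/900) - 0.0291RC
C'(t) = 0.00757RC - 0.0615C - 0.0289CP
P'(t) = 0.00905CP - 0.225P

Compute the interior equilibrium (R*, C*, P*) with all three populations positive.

R* ≈ 22.5, C* ≈ 24.9, P* ≈ 3.76

From dP/dt = 0: 0.00905C* = 0.225, so C* = 24.9.
From dR/dt = 0: 0.742(1 - R*/900) = 0.0291·24.9, giving R* = 900·(1 - 0.975) = 22.5.
From dC/dt = 0: 0.00757·22.5 - 0.0615 = 0.0289P*, so P* = 0.109/0.0289 = 3.76.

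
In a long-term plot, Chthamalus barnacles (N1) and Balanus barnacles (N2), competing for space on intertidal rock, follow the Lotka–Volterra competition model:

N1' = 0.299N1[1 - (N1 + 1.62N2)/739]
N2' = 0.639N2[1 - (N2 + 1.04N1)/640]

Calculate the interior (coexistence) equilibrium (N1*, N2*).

Setting both brackets to zero gives the nullclines N1 + 1.62N2 = 739 and 1.04N1 + N2 = 640.
Substituting N2 = 640 - 1.04N1 into the first: N1(1 - 1.62·1.04) = 739 - 1.62·640.
So N1* = -298/-0.685 = 435, and then N2* = 640 - 1.04·435 = 188.

N1* ≈ 435, N2* ≈ 188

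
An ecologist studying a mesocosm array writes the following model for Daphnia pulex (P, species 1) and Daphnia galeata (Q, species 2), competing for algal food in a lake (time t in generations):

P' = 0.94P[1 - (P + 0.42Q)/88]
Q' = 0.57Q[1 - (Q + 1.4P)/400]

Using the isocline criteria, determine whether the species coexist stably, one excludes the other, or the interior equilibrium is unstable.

Compare the nullcline intercepts: K1/α12 = 88/0.42 = 210 < K2 = 400; K2/α21 = 400/1.4 = 286 > K1 = 88.
Since the inequalities point opposite ways, species 2 can invade but species 1 cannot.

species 2 excludes species 1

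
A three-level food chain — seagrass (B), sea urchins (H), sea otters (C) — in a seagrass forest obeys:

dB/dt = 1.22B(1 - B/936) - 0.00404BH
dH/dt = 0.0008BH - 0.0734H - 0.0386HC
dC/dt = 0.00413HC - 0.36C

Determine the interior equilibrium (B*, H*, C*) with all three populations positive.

B* ≈ 666, H* ≈ 87.2, C* ≈ 11.9

From dC/dt = 0: 0.00413H* = 0.36, so H* = 87.2.
From dB/dt = 0: 1.22(1 - B*/936) = 0.00404·87.2, giving B* = 936·(1 - 0.289) = 666.
From dH/dt = 0: 0.0008·666 - 0.0734 = 0.0386C*, so C* = 0.459/0.0386 = 11.9.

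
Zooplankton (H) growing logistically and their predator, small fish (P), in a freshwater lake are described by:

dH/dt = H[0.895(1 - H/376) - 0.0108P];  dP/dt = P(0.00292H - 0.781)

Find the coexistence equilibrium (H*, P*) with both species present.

H* ≈ 267, P* ≈ 23.9

From dP/dt = 0 with P > 0: 0.00292H* = 0.781, so H* = 267.
Substitute into dH/dt = 0: 0.895(1 - 267/376) = 0.0108P*.
The bracket is 0.289, giving P* = 0.258/0.0108 = 23.9.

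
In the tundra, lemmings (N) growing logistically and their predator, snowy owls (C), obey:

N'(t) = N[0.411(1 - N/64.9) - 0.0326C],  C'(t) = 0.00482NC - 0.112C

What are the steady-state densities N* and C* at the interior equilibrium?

From dC/dt = 0 with C > 0: 0.00482N* = 0.112, so N* = 23.2.
Substitute into dN/dt = 0: 0.411(1 - 23.2/64.9) = 0.0326C*.
The bracket is 0.642, giving C* = 0.264/0.0326 = 8.09.

N* ≈ 23.2, C* ≈ 8.09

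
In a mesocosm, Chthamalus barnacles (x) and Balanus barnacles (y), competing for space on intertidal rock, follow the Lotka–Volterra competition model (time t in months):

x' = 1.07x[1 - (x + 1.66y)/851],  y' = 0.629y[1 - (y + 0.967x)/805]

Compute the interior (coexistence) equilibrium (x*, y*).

x* ≈ 802, y* ≈ 29.6

Setting both brackets to zero gives the nullclines x + 1.66y = 851 and 0.967x + y = 805.
Substituting y = 805 - 0.967x into the first: x(1 - 1.66·0.967) = 851 - 1.66·805.
So x* = -485/-0.605 = 802, and then y* = 805 - 0.967·802 = 29.6.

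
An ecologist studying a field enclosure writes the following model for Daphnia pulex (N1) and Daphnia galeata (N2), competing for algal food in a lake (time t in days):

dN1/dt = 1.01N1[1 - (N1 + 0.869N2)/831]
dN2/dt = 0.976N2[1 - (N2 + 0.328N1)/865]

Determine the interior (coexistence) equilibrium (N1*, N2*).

Setting both brackets to zero gives the nullclines N1 + 0.869N2 = 831 and 0.328N1 + N2 = 865.
Substituting N2 = 865 - 0.328N1 into the first: N1(1 - 0.869·0.328) = 831 - 0.869·865.
So N1* = 79.3/0.715 = 111, and then N2* = 865 - 0.328·111 = 829.

N1* ≈ 111, N2* ≈ 829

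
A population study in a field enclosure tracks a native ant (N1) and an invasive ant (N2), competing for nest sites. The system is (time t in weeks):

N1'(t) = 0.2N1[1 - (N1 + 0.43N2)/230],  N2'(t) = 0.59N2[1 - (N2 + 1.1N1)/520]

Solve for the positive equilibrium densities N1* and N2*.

Setting both brackets to zero gives the nullclines N1 + 0.43N2 = 230 and 1.1N1 + N2 = 520.
Substituting N2 = 520 - 1.1N1 into the first: N1(1 - 0.43·1.1) = 230 - 0.43·520.
So N1* = 6.4/0.527 = 12.1, and then N2* = 520 - 1.1·12.1 = 507.

N1* ≈ 12.1, N2* ≈ 507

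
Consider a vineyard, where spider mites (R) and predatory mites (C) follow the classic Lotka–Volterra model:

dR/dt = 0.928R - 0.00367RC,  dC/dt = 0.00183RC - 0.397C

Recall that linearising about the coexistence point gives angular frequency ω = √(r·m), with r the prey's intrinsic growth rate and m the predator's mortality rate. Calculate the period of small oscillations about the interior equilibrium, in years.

T ≈ 10.4 years

Here r = 0.928 and m = 0.397, so r·m = 0.368.
ω = √0.368 = 0.607 per year, hence T = 2π/ω ≈ 10.4 years.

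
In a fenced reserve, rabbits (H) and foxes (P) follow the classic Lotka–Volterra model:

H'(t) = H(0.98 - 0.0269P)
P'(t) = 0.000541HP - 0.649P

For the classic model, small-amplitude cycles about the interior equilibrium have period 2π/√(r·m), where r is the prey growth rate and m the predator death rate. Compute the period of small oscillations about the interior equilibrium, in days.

T ≈ 7.88 days

Here r = 0.98 and m = 0.649, so r·m = 0.636.
ω = √0.636 = 0.798 per day, hence T = 2π/ω ≈ 7.88 days.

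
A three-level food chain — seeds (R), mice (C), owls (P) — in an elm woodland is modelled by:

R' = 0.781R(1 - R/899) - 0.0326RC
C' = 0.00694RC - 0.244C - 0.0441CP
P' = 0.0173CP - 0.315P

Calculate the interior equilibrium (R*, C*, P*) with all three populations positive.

R* ≈ 216, C* ≈ 18.2, P* ≈ 28.4

From dP/dt = 0: 0.0173C* = 0.315, so C* = 18.2.
From dR/dt = 0: 0.781(1 - R*/899) = 0.0326·18.2, giving R* = 899·(1 - 0.76) = 216.
From dC/dt = 0: 0.00694·216 - 0.244 = 0.0441P*, so P* = 1.25/0.0441 = 28.4.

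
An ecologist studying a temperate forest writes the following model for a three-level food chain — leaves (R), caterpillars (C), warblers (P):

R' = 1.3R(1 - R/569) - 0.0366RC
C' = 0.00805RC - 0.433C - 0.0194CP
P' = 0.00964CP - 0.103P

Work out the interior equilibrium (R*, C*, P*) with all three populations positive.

R* ≈ 398, C* ≈ 10.7, P* ≈ 143

From dP/dt = 0: 0.00964C* = 0.103, so C* = 10.7.
From dR/dt = 0: 1.3(1 - R*/569) = 0.0366·10.7, giving R* = 569·(1 - 0.301) = 398.
From dC/dt = 0: 0.00805·398 - 0.433 = 0.0194P*, so P* = 2.77/0.0194 = 143.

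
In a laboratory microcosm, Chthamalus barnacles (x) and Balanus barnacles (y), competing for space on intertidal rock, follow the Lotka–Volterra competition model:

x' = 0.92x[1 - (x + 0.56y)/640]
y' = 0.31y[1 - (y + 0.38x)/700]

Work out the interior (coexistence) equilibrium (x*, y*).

x* ≈ 315, y* ≈ 580

Setting both brackets to zero gives the nullclines x + 0.56y = 640 and 0.38x + y = 700.
Substituting y = 700 - 0.38x into the first: x(1 - 0.56·0.38) = 640 - 0.56·700.
So x* = 248/0.787 = 315, and then y* = 700 - 0.38·315 = 580.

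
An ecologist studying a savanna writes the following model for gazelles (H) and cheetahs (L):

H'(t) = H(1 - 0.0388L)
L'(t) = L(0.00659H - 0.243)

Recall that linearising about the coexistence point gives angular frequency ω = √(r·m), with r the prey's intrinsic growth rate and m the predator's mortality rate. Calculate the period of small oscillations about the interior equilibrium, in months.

T ≈ 12.7 months

Here r = 1 and m = 0.243, so r·m = 0.243.
ω = √0.243 = 0.493 per month, hence T = 2π/ω ≈ 12.7 months.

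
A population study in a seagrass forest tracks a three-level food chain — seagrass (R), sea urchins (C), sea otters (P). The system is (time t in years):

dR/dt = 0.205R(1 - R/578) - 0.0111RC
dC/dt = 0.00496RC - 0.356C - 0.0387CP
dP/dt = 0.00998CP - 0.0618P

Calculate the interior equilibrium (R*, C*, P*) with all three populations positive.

R* ≈ 384, C* ≈ 6.19, P* ≈ 40

From dP/dt = 0: 0.00998C* = 0.0618, so C* = 6.19.
From dR/dt = 0: 0.205(1 - R*/578) = 0.0111·6.19, giving R* = 578·(1 - 0.335) = 384.
From dC/dt = 0: 0.00496·384 - 0.356 = 0.0387P*, so P* = 1.55/0.0387 = 40.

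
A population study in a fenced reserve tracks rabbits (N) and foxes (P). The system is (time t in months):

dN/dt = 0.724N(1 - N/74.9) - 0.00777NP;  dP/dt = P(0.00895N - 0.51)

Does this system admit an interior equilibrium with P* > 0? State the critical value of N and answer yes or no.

Threshold N = 57; K > 57, so yes, the predator persists.

The predator equation gives dP/dt > 0 only when N > 0.51/0.00895 = 57.
Without the predator, N → K = 74.9. Since 74.9 > 57, the predator can invade and persist.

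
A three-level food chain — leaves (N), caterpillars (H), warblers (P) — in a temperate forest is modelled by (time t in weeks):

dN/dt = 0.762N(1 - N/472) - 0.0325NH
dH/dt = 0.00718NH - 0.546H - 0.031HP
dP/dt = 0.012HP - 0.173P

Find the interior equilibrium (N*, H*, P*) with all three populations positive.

N* ≈ 182, H* ≈ 14.4, P* ≈ 24.5

From dP/dt = 0: 0.012H* = 0.173, so H* = 14.4.
From dN/dt = 0: 0.762(1 - N*/472) = 0.0325·14.4, giving N* = 472·(1 - 0.615) = 182.
From dH/dt = 0: 0.00718·182 - 0.546 = 0.031P*, so P* = 0.759/0.031 = 24.5.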